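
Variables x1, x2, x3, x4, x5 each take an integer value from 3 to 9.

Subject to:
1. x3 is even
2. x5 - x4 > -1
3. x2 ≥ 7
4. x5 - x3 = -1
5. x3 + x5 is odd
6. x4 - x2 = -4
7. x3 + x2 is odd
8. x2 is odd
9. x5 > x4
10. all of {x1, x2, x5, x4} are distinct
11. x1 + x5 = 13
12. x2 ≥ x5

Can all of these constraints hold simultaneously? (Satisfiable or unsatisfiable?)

Satisfiable

Take x1 = 6, x2 = 9, x3 = 8, x4 = 5, x5 = 7. Then constraint 2: x5 - x4 = 2; constraint 4: x5 - x3 = -1; constraint 6: x4 - x2 = -4, and every other listed constraint is also met.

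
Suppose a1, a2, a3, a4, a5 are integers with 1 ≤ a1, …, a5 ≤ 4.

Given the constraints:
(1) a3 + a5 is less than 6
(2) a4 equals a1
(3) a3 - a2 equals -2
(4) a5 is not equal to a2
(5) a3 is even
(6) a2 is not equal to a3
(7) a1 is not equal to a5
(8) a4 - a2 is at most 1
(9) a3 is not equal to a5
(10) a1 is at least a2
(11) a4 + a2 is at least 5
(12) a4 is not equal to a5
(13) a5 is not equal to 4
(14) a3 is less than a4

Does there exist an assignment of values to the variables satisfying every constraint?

The assignment a1 = 4, a2 = 4, a3 = 2, a4 = 4, a5 = 1 works:
  constraint 1 holds since a3 + a5 = 3.
  constraint 3 holds since a3 - a2 = -2.
The rest check out directly.

Satisfiable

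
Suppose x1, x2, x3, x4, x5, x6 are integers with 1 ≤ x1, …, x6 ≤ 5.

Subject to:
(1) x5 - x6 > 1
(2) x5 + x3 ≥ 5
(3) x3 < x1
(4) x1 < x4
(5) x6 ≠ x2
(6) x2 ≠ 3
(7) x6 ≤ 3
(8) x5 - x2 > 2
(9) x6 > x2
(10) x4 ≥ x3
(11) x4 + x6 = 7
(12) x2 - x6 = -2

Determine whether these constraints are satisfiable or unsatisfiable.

Take x1 = 3, x2 = 1, x3 = 2, x4 = 4, x5 = 5, x6 = 3. Then constraint 1: x5 - x6 = 2; constraint 2: x5 + x3 = 7; constraint 8: x5 - x2 = 4, and every other listed constraint is also met.

Satisfiable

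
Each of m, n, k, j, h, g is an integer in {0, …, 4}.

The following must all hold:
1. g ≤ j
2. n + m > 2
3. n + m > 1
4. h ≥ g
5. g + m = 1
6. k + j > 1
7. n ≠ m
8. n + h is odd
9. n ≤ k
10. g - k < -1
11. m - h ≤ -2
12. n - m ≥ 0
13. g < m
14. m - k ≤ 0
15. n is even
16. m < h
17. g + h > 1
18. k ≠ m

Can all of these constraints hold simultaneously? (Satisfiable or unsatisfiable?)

Satisfiable

Try m = 1, n = 2, k = 3, j = 1, h = 3, g = 0.
Check constraint 2: n + m = 3; constraint 3: n + m = 3. The remaining constraints are straightforward to verify.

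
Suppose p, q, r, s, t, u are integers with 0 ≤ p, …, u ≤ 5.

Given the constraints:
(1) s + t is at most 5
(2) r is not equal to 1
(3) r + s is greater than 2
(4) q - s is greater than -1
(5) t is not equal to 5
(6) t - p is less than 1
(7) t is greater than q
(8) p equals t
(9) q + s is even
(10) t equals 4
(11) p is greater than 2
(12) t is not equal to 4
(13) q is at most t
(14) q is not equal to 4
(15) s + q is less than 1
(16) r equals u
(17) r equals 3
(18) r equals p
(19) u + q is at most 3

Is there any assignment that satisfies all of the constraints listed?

Unsatisfiable

Constraint 17 fixes r = 3 and constraint 10 fixes t = 4. Constraints 8 and 18 give r = p = t, so r = t. But 3 ≠ 4 — contradiction.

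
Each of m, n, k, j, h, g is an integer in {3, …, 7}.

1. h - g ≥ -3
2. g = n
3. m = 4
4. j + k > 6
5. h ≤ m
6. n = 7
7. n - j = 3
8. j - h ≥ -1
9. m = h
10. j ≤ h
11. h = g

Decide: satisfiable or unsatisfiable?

Unsatisfiable

Constraint 3 fixes m = 4 and constraint 6 fixes n = 7. Constraints 2, 9, and 11 give m = h = g = n, so m = n. But 4 ≠ 7 — contradiction.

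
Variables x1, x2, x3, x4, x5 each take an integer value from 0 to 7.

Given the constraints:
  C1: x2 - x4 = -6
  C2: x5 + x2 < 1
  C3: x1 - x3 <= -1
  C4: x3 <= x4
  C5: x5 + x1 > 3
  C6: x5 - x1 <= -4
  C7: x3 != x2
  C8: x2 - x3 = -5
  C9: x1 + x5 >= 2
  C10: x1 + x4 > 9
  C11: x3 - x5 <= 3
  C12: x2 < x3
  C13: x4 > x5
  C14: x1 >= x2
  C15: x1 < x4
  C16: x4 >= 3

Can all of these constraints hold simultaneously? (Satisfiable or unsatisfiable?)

Constraints 3, 6, and 11 give x3 − x1 ≥ 1, x1 − x5 ≥ 4, x5 − x3 ≥ -3.
Adding all 3 inequalities: the left sides telescope to 0, and the right sides sum to 1 + 4 + (-3) = 2. So 0 ≥ 2, which is false.

Unsatisfiable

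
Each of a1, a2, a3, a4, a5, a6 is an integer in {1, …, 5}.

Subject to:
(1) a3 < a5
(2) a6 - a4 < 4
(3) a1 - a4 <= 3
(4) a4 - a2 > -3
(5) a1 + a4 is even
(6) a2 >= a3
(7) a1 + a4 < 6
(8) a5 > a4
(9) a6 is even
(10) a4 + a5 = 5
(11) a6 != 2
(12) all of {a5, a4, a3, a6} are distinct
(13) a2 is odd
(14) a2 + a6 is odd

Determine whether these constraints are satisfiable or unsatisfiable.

Try a1 = 2, a2 = 3, a3 = 1, a4 = 2, a5 = 3, a6 = 4.
Check constraint 2: a6 - a4 = 2; constraint 3: a1 - a4 = 0; constraint 4: a4 - a2 = -1. The remaining constraints are straightforward to verify.

Satisfiable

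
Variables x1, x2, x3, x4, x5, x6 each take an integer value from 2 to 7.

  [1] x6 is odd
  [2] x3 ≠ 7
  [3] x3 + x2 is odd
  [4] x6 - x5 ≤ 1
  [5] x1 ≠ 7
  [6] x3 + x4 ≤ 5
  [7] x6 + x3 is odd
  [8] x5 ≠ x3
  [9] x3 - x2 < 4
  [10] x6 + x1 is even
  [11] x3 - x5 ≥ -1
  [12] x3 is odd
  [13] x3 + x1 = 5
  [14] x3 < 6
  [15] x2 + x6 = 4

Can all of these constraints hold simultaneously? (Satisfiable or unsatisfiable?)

Unsatisfiable

Constraint 1 makes x6 odd and constraint 12 makes x3 odd, so x6 + x3 must be even. Constraint 7 says x6 + x3 is odd — contradiction.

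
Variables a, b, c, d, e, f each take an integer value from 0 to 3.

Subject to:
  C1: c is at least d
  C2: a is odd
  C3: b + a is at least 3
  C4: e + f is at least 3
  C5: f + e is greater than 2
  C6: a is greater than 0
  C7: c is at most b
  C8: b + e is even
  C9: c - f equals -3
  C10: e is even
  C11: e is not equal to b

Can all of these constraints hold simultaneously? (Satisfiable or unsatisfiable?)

Satisfiable

Try a = 3, b = 0, c = 0, d = 0, e = 2, f = 3.
Check constraint 3: b + a = 3; constraint 4: e + f = 5. The remaining constraints are straightforward to verify.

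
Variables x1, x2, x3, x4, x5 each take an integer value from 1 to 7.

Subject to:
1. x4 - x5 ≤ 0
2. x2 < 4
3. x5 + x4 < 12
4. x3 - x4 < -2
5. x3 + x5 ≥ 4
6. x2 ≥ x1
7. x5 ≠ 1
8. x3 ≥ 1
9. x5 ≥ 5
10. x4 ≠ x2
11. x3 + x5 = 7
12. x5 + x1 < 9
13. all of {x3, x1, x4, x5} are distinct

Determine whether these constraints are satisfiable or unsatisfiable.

Satisfiable

The assignment x1 = 2, x2 = 2, x3 = 1, x4 = 4, x5 = 6 works:
  constraint 1 holds since x4 - x5 = -2.
  constraint 3 holds since x5 + x4 = 10.
The rest check out directly.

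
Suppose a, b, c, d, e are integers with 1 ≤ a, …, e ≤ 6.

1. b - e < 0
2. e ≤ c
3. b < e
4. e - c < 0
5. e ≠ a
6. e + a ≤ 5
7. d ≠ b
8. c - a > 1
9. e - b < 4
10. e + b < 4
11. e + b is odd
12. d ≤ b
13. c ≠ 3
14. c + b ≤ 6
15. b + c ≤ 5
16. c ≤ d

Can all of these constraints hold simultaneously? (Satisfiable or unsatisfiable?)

Unsatisfiable

Constraints 3, 4, 12, and 16 give d ≤ b, b < e, e < c, c ≤ d. Chaining: d ≤ b < e < c ≤ d, which forces d < d — impossible.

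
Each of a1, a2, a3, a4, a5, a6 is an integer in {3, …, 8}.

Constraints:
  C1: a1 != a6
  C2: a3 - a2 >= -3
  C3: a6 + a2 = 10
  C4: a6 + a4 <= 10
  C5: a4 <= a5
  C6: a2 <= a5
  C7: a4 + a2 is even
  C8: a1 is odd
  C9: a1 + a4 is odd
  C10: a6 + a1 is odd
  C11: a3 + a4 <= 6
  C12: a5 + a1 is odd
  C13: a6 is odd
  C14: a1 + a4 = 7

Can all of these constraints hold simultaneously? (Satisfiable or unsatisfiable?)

Unsatisfiable

Constraint 13 makes a6 odd and constraint 8 makes a1 odd, so a6 + a1 must be even. Constraint 10 says a6 + a1 is odd — contradiction.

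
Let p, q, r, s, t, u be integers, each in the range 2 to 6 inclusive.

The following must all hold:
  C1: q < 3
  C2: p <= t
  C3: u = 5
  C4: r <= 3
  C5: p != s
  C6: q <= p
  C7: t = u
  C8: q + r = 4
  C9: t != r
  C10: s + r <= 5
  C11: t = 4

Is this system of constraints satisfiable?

Constraint 11 fixes t = 4 and constraint 3 fixes u = 5, but constraint 7 requires t = u. Since 4 ≠ 5, contradiction.

Unsatisfiable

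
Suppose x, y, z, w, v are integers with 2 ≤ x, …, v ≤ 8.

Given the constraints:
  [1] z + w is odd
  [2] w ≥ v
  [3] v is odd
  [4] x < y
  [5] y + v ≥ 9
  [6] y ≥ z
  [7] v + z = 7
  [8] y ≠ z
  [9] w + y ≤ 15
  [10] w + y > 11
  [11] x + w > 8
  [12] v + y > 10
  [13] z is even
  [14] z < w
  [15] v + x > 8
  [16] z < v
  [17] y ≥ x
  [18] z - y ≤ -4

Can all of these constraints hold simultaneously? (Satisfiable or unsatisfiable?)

Satisfiable

One satisfying assignment is x = 5, y = 7, z = 2, w = 5, v = 5.
For the less obvious constraints — constraint 5: y + v = 12; constraint 7: v + z = 7 — and the others hold by inspection.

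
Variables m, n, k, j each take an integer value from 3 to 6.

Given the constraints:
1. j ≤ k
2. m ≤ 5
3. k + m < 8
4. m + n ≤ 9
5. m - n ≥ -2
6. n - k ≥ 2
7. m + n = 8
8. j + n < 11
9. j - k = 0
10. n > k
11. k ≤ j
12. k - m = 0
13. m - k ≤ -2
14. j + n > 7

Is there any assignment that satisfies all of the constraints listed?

Unsatisfiable

Constraints 5, 6, and 13 give m − n ≥ -2, n − k ≥ 2, k − m ≥ 2.
Adding all 3 inequalities: the left sides telescope to 0, and the right sides sum to (-2) + 2 + 2 = 2. So 0 ≥ 2, which is false.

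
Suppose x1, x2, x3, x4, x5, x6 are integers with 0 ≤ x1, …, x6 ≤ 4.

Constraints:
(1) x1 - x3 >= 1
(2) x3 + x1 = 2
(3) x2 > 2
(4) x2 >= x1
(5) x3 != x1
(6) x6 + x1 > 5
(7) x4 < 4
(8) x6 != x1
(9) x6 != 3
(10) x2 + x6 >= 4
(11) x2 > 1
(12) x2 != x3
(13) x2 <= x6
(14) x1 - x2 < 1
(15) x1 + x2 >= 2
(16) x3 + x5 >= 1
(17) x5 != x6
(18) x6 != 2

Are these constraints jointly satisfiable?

Satisfiable

The assignment x1 = 2, x2 = 3, x3 = 0, x4 = 3, x5 = 2, x6 = 4 works:
  constraint 1 holds since x1 - x3 = 2.
  constraint 2 holds since x3 + x1 = 2.
  constraint 6 holds since x6 + x1 = 6.
The rest check out directly.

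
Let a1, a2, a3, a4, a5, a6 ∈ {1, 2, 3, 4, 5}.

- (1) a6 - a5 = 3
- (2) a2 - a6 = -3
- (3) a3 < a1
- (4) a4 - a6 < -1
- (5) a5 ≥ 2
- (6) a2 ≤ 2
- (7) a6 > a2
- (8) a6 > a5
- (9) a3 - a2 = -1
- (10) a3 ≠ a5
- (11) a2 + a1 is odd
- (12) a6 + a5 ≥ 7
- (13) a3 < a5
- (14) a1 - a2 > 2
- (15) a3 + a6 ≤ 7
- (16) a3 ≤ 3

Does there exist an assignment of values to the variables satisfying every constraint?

Setting (a1, a2, a3, a4, a5, a6) = (5, 2, 1, 2, 2, 5) satisfies everything: constraint 1: a6 - a5 = 3; constraint 2: a2 - a6 = -3, and the others follow.

Satisfiable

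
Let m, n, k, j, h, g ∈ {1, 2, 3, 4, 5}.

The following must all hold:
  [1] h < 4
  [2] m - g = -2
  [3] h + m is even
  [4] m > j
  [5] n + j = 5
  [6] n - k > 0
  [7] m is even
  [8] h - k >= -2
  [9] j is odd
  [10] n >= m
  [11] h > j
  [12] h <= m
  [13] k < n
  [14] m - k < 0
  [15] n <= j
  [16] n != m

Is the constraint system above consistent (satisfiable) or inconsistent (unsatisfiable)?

Constraints 6, 11, 12, 14, and 15 give h ≤ m, m < k, k < n, n ≤ j, j < h. Chaining: h ≤ m < k < n ≤ j < h, which forces h < h — impossible.

Unsatisfiable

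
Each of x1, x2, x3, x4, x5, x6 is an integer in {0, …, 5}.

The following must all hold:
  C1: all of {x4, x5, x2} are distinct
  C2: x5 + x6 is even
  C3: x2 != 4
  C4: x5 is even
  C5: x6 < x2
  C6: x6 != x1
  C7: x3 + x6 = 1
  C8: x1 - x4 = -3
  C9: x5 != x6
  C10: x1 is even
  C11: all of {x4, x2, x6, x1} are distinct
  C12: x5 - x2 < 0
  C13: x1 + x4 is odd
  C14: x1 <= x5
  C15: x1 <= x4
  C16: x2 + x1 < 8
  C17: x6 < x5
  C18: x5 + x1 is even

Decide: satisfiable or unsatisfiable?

Satisfiable

Try x1 = 2, x2 = 3, x3 = 1, x4 = 5, x5 = 2, x6 = 0.
Check constraint 7: x3 + x6 = 1; constraint 8: x1 - x4 = -3; constraint 12: x5 - x2 = -1. The remaining constraints are straightforward to verify.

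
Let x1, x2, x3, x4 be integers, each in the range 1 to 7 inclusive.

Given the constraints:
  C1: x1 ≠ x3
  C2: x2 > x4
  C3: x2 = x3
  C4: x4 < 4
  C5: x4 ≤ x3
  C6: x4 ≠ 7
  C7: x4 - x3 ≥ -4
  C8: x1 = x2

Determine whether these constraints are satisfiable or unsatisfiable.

From constraints 3 and 8, x1 = x2 = x3, so x1 = x3. But constraint 1 says x1 ≠ x3. Contradiction.

Unsatisfiable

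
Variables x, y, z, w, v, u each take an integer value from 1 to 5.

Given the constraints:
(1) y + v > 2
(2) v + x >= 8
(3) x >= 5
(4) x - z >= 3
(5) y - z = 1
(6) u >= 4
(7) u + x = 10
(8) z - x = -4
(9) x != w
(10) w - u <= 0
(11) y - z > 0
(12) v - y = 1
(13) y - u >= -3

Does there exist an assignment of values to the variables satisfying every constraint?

Satisfiable

Setting (x, y, z, w, v, u) = (5, 2, 1, 2, 3, 5) satisfies everything: constraint 1: y + v = 5; constraint 2: v + x = 8, and the others follow.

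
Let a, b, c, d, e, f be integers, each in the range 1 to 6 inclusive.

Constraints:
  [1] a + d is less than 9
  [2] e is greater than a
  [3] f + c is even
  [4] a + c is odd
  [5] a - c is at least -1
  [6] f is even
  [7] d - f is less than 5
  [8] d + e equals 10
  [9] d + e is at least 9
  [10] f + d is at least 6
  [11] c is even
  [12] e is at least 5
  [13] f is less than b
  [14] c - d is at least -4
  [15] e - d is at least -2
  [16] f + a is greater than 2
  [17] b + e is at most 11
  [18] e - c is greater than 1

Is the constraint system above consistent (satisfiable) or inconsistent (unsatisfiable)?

The assignment a = 1, b = 6, c = 2, d = 5, e = 5, f = 2 works:
  constraint 1 holds since a + d = 6.
  constraint 5 holds since a - c = -1.
  constraint 7 holds since d - f = 3.
The rest check out directly.

Satisfiable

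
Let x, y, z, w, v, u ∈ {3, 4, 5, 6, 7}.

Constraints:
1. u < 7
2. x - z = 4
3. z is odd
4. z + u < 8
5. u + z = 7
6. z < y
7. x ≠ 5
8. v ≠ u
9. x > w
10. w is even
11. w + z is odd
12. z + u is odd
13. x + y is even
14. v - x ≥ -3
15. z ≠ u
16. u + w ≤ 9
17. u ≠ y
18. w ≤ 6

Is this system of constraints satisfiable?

Satisfiable

Take x = 7, y = 5, z = 3, w = 4, v = 5, u = 4. Then constraint 2: x - z = 4; constraint 4: z + u = 7; constraint 5: u + z = 7, and every other listed constraint is also met.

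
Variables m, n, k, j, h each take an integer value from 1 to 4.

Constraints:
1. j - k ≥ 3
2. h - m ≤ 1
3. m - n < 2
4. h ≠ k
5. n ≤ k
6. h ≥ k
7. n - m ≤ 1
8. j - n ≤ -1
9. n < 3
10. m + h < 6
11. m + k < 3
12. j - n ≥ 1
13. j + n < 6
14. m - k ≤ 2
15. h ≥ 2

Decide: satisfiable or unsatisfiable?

Unsatisfiable

Constraints 1, 7, 8, and 14 give k − m ≥ -2, m − n ≥ -1, n − j ≥ 1, j − k ≥ 3.
Adding all 4 inequalities: the left sides telescope to 0, and the right sides sum to (-2) + (-1) + 1 + 3 = 1. So 0 ≥ 1, which is false.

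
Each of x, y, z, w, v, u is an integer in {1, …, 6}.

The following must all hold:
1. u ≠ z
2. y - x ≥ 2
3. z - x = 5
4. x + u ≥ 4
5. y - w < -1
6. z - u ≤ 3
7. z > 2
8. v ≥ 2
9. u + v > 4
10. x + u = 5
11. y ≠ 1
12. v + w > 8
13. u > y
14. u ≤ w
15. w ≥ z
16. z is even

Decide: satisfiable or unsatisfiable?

Satisfiable

Try x = 1, y = 3, z = 6, w = 6, v = 3, u = 4.
Check constraint 2: y - x = 2; constraint 3: z - x = 5; constraint 4: x + u = 5. The remaining constraints are straightforward to verify.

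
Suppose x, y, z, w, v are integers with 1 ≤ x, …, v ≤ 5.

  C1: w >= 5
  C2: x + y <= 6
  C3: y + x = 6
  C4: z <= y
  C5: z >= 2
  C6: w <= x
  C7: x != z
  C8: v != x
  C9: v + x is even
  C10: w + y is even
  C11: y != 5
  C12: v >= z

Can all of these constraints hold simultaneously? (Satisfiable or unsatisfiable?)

Unsatisfiable

From constraints 4 and 5: y ≥ z ≥ 2. From constraints 1 and 6: x ≥ w ≥ 5. Hence y + x ≥ 7. But constraint 3 requires y + x = 6, and 6 < 7. Contradiction.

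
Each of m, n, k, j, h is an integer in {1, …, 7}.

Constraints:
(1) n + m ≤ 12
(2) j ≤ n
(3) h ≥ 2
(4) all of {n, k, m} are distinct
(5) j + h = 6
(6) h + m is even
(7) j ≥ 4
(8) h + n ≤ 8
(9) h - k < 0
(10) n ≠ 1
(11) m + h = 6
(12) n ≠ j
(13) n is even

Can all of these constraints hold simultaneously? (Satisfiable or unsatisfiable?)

Setting (m, n, k, j, h) = (4, 6, 3, 4, 2) satisfies everything: constraint 1: n + m = 10; constraint 5: j + h = 6; constraint 8: h + n = 8, and the others follow.

Satisfiable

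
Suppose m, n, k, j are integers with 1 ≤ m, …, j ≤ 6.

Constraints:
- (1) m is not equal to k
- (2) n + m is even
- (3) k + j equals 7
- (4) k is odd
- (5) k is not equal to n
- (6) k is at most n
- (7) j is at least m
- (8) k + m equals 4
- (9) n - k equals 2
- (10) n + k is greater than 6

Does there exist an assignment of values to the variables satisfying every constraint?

One satisfying assignment is m = 1, n = 5, k = 3, j = 4.
For the less obvious constraints — constraint 3: k + j = 7; constraint 8: k + m = 4 — and the others hold by inspection.

Satisfiable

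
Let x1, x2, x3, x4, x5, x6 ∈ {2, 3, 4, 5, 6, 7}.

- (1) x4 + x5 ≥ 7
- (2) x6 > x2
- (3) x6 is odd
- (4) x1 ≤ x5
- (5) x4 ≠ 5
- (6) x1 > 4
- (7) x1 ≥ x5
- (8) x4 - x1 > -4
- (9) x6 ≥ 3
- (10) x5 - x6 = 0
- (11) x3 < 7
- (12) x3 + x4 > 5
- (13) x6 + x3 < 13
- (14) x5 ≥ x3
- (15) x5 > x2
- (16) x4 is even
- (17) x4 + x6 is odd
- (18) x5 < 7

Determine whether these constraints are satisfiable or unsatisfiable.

The assignment x1 = 5, x2 = 2, x3 = 5, x4 = 2, x5 = 5, x6 = 5 works:
  constraint 1 holds since x4 + x5 = 7.
  constraint 8 holds since x4 - x1 = -3.
The rest check out directly.

Satisfiable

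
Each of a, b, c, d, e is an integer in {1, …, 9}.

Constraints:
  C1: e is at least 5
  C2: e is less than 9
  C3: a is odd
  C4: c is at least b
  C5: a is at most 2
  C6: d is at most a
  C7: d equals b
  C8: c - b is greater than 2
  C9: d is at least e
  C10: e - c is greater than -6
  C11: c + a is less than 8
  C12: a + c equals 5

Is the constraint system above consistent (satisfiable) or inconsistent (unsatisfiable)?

Unsatisfiable

From constraints 1 and 9: d ≥ e and e ≥ 5, so d ≥ 5. From constraints 5 and 6: d ≤ a and a ≤ 2, so d ≤ 2. But 2 < 5, so no value of d works.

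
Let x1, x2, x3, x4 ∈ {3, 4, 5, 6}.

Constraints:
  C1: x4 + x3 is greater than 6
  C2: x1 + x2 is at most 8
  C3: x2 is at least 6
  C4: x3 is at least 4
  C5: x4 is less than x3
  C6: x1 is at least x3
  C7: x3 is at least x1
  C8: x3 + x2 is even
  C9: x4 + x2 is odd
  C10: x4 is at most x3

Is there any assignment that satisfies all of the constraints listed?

From constraints 4 and 6: x1 ≥ x3 ≥ 4. From constraint 3: x2 ≥ 6. Hence x1 + x2 ≥ 10. But constraint 2 requires x1 + x2 ≤ 8, and 8 < 10. Contradiction.

Unsatisfiable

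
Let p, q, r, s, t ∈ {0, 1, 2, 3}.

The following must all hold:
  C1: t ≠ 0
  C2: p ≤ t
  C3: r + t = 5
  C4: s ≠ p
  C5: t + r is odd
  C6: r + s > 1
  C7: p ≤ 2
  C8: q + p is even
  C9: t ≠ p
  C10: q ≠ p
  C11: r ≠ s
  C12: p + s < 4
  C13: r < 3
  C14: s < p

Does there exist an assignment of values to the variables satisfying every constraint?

Satisfiable

The assignment p = 2, q = 0, r = 2, s = 1, t = 3 works:
  constraint 3 holds since r + t = 5.
  constraint 6 holds since r + s = 3.
  constraint 12 holds since p + s = 3.
The rest check out directly.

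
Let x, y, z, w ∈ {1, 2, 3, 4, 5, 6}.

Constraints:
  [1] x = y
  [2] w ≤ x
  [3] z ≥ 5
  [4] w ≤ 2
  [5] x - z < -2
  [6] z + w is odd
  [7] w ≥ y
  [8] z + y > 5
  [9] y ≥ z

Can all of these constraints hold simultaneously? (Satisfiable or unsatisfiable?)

Unsatisfiable

From constraints 3 and 9: y ≥ z and z ≥ 5, so y ≥ 5. From constraints 4 and 7: y ≤ w and w ≤ 2, so y ≤ 2. But 2 < 5, so no value of y works.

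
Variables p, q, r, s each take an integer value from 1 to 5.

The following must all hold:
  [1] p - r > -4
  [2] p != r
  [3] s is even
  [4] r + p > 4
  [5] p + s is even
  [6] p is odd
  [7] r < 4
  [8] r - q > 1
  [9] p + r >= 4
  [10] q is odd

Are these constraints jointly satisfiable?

Unsatisfiable

Constraint 6 makes p odd and constraint 3 makes s even, so p + s must be odd. Constraint 5 says p + s is even — contradiction.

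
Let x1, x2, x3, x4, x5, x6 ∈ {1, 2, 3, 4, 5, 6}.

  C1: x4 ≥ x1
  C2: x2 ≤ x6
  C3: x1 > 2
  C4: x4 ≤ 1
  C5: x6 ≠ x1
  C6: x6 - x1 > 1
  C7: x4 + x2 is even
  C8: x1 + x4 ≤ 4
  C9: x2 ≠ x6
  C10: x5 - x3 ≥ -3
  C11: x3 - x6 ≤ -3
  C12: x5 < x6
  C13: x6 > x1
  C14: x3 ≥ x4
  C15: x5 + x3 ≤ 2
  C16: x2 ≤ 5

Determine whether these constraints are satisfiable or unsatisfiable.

From constraint 3: x1 ≥ 3. From constraints 1 and 4: x1 ≤ x4 and x4 ≤ 1, so x1 ≤ 1. But 1 < 3, so no value of x1 works.

Unsatisfiable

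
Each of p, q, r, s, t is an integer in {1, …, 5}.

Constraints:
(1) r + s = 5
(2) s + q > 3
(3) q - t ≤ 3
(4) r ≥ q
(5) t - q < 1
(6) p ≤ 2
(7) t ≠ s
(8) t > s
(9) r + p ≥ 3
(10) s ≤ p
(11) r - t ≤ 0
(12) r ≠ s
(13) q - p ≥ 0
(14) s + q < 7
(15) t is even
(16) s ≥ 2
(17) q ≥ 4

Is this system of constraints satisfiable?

Unsatisfiable

From constraints 4 and 17: r ≥ q ≥ 4. From constraint 16: s ≥ 2. Hence r + s ≥ 6. But constraint 1 requires r + s = 5, and 5 < 6. Contradiction.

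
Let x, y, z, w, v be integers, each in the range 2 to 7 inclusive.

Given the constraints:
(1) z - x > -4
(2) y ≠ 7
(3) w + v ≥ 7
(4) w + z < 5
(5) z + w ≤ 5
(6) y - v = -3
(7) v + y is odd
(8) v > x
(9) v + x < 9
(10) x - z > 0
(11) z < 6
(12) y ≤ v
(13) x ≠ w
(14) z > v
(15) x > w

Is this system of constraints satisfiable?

Unsatisfiable

Constraints 8, 10, and 14 give x < v, v < z, z < x. Chaining: x < v < z < x, which forces x < x — impossible.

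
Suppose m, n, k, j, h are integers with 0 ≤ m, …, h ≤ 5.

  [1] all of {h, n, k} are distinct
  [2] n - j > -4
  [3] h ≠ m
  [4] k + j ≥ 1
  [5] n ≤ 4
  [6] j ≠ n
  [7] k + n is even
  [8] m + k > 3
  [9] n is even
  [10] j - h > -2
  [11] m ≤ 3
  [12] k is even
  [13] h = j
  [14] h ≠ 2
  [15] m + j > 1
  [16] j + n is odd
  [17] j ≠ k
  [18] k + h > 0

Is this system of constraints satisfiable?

Satisfiable

Take m = 2, n = 0, k = 2, j = 1, h = 1. Then constraint 2: n - j = -1; constraint 4: k + j = 3, and every other listed constraint is also met.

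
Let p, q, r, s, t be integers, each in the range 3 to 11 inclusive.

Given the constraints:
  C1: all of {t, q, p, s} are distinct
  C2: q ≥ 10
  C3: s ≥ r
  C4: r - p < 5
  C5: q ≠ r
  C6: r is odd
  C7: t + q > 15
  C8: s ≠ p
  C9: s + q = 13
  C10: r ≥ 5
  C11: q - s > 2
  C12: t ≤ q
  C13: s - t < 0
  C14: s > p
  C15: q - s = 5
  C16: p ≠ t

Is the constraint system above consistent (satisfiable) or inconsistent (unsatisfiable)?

From constraints 3 and 10: s ≥ r ≥ 5. From constraint 2: q ≥ 10. Hence s + q ≥ 15. But constraint 9 requires s + q = 13, and 13 < 15. Contradiction.

Unsatisfiable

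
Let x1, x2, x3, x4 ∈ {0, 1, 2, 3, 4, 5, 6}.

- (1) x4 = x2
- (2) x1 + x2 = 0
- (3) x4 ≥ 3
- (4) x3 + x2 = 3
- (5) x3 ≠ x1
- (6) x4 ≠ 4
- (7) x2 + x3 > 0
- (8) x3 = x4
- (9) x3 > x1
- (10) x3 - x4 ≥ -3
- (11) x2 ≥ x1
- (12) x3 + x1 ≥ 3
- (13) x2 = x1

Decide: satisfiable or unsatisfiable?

Unsatisfiable

From constraints 1, 8, and 13, x3 = x4 = x2 = x1, so x3 = x1. But constraint 5 says x3 ≠ x1. Contradiction.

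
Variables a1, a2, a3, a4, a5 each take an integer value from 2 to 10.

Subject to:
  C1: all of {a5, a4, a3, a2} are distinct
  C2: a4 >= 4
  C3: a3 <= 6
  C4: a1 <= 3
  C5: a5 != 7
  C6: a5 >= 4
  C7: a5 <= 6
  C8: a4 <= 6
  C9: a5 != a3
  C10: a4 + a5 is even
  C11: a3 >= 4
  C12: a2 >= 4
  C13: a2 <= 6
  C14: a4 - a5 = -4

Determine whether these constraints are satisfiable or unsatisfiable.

Constraints 2, 3, 6, 7, 8, 11, 12, and 13 confine each of a5, a4, a3, a2 to the 3 values {4, …, 6}.
Constraint 1 requires all 4 of them to be distinct, but only 3 values are available — impossible by the pigeonhole principle.

Unsatisfiable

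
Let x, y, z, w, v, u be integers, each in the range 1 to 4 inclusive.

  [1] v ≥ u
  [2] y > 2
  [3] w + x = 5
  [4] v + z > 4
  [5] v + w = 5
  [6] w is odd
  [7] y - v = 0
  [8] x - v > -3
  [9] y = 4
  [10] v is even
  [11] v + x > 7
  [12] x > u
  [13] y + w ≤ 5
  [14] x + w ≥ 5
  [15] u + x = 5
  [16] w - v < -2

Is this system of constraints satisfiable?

The assignment x = 4, y = 4, z = 1, w = 1, v = 4, u = 1 works:
  constraint 3 holds since w + x = 5.
  constraint 4 holds since v + z = 5.
  constraint 5 holds since v + w = 5.
The rest check out directly.

Satisfiable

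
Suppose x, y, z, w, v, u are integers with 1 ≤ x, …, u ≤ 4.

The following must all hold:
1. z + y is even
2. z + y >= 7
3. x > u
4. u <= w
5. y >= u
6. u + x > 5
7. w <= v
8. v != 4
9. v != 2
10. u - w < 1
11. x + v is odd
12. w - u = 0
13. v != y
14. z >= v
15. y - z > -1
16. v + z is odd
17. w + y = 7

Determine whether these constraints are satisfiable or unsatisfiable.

Take x = 4, y = 4, z = 4, w = 3, v = 3, u = 3. Then constraint 2: z + y = 8; constraint 6: u + x = 7, and every other listed constraint is also met.

Satisfiable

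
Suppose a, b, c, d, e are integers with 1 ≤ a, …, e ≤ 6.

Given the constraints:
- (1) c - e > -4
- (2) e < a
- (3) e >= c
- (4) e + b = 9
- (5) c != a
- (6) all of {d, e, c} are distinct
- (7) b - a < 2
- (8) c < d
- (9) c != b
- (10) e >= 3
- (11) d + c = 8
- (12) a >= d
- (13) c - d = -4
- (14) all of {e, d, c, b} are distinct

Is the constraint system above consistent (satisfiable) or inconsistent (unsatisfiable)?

Satisfiable

One satisfying assignment is a = 6, b = 5, c = 2, d = 6, e = 4.
For the less obvious constraints — constraint 1: c - e = -2; constraint 4: e + b = 9; constraint 7: b - a = -1 — and the others hold by inspection.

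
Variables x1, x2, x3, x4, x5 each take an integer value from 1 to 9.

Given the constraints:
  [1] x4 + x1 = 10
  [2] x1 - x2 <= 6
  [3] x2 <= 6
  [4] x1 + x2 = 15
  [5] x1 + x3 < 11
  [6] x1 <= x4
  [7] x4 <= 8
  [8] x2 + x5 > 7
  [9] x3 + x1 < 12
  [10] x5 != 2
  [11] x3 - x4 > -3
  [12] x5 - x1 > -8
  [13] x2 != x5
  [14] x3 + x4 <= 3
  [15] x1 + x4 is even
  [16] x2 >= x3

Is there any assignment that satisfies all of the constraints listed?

From constraints 6 and 7: x1 ≤ x4 ≤ 8. From constraint 3: x2 ≤ 6. Hence x1 + x2 ≤ 14. But constraint 4 requires x1 + x2 = 15, and 15 > 14. Contradiction.

Unsatisfiable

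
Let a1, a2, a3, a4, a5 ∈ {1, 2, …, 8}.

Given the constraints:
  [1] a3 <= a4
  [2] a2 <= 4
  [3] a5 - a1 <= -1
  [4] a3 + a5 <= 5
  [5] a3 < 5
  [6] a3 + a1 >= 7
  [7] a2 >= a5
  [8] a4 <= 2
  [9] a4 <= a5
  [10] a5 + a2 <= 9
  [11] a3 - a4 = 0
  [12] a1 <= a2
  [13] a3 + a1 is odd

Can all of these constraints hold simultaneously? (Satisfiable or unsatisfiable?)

From constraints 1 and 8: a3 ≤ a4 ≤ 2. From constraints 2 and 12: a1 ≤ a2 ≤ 4. Hence a3 + a1 ≤ 6. But constraint 6 requires a3 + a1 ≥ 7, and 7 > 6. Contradiction.

Unsatisfiable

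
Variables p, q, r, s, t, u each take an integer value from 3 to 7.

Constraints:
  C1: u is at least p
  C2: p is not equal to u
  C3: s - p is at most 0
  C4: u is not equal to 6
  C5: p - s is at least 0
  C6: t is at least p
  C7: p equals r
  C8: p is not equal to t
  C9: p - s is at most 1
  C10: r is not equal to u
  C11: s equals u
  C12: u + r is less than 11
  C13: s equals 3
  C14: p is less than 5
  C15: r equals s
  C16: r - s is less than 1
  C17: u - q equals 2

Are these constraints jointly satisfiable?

From constraints 7, 11, and 15, p = r = s = u, so p = u. But constraint 2 says p ≠ u. Contradiction.

Unsatisfiable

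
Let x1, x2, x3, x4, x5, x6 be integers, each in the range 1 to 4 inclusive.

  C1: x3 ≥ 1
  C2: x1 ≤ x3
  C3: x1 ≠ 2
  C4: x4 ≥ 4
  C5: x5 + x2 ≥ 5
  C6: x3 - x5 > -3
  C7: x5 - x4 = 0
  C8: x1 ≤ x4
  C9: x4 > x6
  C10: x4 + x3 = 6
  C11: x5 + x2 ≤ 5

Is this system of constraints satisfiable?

Take x1 = 1, x2 = 1, x3 = 2, x4 = 4, x5 = 4, x6 = 1. Then constraint 5: x5 + x2 = 5; constraint 6: x3 - x5 = -2, and every other listed constraint is also met.

Satisfiable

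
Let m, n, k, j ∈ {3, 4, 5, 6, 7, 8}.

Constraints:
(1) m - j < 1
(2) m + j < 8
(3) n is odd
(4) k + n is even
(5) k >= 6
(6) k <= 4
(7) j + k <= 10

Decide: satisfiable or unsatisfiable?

From constraint 5: k ≥ 6. From constraint 6: k ≤ 4. But 4 < 6, so no value of k works.

Unsatisfiable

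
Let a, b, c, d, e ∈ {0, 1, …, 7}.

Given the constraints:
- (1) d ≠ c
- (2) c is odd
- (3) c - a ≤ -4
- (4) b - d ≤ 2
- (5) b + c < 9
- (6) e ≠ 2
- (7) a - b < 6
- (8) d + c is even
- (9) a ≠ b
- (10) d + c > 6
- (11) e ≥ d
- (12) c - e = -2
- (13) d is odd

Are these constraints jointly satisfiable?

Satisfiable

The assignment a = 7, b = 4, c = 3, d = 5, e = 5 works:
  constraint 3 holds since c - a = -4.
  constraint 4 holds since b - d = -1.
The rest check out directly.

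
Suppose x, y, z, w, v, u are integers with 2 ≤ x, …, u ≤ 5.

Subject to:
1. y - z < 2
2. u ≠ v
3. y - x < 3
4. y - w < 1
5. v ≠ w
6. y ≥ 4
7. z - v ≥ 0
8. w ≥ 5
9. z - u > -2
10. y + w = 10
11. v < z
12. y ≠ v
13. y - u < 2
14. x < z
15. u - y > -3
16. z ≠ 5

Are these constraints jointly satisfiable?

Satisfiable

Take x = 3, y = 5, z = 4, w = 5, v = 3, u = 5. Then constraint 1: y - z = 1; constraint 3: y - x = 2; constraint 4: y - w = 0, and every other listed constraint is also met.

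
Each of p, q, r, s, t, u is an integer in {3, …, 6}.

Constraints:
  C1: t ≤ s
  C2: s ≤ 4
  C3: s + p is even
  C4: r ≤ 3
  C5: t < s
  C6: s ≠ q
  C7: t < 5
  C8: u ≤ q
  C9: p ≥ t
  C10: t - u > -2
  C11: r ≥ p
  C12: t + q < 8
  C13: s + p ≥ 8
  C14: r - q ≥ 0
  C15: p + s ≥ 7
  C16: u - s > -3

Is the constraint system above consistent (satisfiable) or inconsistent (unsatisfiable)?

From constraint 2: s ≤ 4. From constraints 4 and 11: p ≤ r ≤ 3. Hence s + p ≤ 7. But constraint 13 requires s + p ≥ 8, and 8 > 7. Contradiction.

Unsatisfiable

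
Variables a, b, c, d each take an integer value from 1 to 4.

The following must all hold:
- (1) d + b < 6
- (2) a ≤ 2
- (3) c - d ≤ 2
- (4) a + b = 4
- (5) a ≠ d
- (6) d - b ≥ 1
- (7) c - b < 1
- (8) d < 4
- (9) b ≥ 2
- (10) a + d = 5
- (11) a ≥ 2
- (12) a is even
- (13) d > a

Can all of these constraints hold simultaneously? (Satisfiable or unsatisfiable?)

Satisfiable

Take a = 2, b = 2, c = 2, d = 3. Then constraint 1: d + b = 5; constraint 3: c - d = -1; constraint 4: a + b = 4, and every other listed constraint is also met.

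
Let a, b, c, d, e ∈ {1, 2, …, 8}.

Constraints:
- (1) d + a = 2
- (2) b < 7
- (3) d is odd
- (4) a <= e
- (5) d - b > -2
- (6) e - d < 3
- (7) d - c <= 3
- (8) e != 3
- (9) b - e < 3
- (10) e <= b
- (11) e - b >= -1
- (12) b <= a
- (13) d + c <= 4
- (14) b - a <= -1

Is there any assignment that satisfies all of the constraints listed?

Constraints 4, 10, and 14 give a ≤ e, e ≤ b, b < a. Chaining: a ≤ e ≤ b < a, which forces a < a — impossible.

Unsatisfiable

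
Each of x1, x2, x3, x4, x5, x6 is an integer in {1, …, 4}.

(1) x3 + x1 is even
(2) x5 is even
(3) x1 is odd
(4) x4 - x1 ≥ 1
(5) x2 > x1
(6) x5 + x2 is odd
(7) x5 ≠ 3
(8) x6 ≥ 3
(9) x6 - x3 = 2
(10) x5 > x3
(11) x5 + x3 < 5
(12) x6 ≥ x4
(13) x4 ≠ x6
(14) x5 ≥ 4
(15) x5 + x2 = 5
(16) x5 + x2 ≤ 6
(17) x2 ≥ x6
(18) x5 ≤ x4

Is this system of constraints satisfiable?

From constraint 14: x5 ≥ 4. From constraints 8 and 17: x2 ≥ x6 ≥ 3. Hence x5 + x2 ≥ 7. But constraint 16 requires x5 + x2 ≤ 6, and 6 < 7. Contradiction.

Unsatisfiable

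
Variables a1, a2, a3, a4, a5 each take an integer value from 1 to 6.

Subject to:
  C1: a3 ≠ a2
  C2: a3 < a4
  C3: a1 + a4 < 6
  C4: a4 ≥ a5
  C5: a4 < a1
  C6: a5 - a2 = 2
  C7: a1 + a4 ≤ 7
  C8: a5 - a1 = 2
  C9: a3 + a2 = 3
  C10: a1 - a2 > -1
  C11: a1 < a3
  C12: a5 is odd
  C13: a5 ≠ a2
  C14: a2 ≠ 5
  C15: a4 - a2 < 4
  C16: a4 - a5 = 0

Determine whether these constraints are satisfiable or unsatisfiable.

Unsatisfiable

Constraints 2, 5, and 11 give a4 < a1, a1 < a3, a3 < a4. Chaining: a4 < a1 < a3 < a4, which forces a4 < a4 — impossible.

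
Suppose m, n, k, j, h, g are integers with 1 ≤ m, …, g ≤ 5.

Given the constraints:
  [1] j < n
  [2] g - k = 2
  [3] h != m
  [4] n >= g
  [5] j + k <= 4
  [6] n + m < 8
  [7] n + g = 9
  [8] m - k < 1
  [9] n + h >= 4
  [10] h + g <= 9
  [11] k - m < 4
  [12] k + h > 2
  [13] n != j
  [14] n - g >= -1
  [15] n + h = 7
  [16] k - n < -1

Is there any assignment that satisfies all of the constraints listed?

Satisfiable

The assignment m = 1, n = 5, k = 2, j = 1, h = 2, g = 4 works:
  constraint 2 holds since g - k = 2.
  constraint 5 holds since j + k = 3.
  constraint 6 holds since n + m = 6.
The rest check out directly.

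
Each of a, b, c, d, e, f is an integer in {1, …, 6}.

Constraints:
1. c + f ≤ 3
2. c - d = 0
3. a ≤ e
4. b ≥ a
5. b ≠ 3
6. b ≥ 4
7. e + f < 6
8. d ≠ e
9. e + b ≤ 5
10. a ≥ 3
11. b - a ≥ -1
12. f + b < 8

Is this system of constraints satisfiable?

From constraints 3 and 10: e ≥ a ≥ 3. From constraint 6: b ≥ 4. Hence e + b ≥ 7. But constraint 9 requires e + b ≤ 5, and 5 < 7. Contradiction.

Unsatisfiable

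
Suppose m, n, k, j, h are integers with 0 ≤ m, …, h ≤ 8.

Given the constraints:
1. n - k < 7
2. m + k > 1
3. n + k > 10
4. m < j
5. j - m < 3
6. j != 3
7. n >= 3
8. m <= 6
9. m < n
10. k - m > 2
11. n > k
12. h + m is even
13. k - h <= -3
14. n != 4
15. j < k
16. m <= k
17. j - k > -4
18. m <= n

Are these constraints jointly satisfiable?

Satisfiable

The assignment m = 0, n = 8, k = 3, j = 2, h = 8 works:
  constraint 1 holds since n - k = 5.
  constraint 2 holds since m + k = 3.
The rest check out directly.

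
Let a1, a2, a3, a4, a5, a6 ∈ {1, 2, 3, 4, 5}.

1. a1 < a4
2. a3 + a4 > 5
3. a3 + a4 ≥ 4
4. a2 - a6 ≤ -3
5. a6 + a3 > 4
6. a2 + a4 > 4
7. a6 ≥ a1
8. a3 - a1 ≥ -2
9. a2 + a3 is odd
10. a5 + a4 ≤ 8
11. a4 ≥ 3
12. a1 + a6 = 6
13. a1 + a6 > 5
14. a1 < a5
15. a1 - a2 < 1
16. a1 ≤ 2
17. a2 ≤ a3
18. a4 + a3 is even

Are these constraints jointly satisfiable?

Satisfiable

The assignment a1 = 1, a2 = 1, a3 = 2, a4 = 4, a5 = 4, a6 = 5 works:
  constraint 2 holds since a3 + a4 = 6.
  constraint 3 holds since a3 + a4 = 6.
  constraint 4 holds since a2 - a6 = -4.
The rest check out directly.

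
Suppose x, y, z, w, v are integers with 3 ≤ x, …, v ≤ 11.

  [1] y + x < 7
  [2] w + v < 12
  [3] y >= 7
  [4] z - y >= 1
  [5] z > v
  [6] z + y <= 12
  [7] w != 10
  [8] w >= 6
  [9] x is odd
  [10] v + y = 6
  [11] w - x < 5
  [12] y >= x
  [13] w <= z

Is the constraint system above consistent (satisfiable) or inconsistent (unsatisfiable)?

Unsatisfiable

From constraints 8 and 13: z ≥ w ≥ 6. From constraint 3: y ≥ 7. Hence z + y ≥ 13. But constraint 6 requires z + y ≤ 12, and 12 < 13. Contradiction.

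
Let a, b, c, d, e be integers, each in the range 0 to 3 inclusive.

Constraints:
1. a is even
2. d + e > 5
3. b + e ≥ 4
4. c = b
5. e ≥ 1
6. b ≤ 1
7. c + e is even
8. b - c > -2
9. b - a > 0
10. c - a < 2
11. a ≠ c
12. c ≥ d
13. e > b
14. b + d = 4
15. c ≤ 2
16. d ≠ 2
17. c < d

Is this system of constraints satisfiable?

Unsatisfiable

From constraint 6: b ≤ 1. From constraints 12 and 15: d ≤ c ≤ 2. Hence b + d ≤ 3. But constraint 14 requires b + d = 4, and 4 > 3. Contradiction.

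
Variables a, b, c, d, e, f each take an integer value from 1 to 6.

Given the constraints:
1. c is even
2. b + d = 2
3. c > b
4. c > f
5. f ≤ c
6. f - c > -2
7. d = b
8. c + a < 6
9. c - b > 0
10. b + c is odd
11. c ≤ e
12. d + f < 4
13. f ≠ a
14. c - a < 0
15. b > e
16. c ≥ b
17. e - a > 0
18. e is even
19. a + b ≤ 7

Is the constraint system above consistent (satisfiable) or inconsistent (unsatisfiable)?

Constraints 3, 14, 15, and 17 give c < a, a < e, e < b, b < c. Chaining: c < a < e < b < c, which forces c < c — impossible.

Unsatisfiable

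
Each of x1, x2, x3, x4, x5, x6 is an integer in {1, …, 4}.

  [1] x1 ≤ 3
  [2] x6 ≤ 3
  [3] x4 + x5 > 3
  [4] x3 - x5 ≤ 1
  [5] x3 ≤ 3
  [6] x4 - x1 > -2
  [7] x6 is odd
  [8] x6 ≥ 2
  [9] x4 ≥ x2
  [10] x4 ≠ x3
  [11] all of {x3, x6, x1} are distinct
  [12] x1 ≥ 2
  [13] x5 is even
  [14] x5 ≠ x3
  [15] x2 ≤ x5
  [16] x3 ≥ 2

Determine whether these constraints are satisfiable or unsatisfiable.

Unsatisfiable

Constraints 1, 2, 5, 8, 12, and 16 confine each of x3, x6, x1 to the 2 values {2, 3}.
Constraint 11 requires all 3 of them to be distinct, but only 2 values are available — impossible by the pigeonhole principle.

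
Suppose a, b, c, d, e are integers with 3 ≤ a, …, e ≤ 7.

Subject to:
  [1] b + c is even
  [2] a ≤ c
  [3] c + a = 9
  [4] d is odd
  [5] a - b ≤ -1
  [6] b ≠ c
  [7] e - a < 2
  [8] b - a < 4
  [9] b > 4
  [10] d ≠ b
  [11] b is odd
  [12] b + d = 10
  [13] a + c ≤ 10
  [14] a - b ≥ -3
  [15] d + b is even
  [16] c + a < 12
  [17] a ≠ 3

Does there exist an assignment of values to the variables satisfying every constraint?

Satisfiable

The assignment a = 4, b = 7, c = 5, d = 3, e = 4 works:
  constraint 3 holds since c + a = 9.
  constraint 5 holds since a - b = -3.
  constraint 7 holds since e - a = 0.
The rest check out directly.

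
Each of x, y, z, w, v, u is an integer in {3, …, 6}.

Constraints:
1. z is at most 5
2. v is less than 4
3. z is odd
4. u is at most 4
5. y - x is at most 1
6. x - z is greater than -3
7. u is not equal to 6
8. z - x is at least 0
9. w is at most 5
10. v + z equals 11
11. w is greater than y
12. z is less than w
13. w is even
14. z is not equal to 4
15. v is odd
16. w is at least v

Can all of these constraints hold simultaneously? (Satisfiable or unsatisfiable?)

Unsatisfiable

From constraints 9 and 16: v ≤ w ≤ 5. From constraint 1: z ≤ 5. Hence v + z ≤ 10. But constraint 10 requires v + z = 11, and 11 > 10. Contradiction.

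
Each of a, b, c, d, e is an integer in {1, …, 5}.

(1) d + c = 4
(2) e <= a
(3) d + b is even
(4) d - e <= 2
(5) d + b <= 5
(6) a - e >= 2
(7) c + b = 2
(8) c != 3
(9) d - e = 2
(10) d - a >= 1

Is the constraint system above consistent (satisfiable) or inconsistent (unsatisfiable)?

Constraints 4, 6, and 10 give d − a ≥ 1, a − e ≥ 2, e − d ≥ -2.
Adding all 3 inequalities: the left sides telescope to 0, and the right sides sum to 1 + 2 + (-2) = 1. So 0 ≥ 1, which is false.

Unsatisfiable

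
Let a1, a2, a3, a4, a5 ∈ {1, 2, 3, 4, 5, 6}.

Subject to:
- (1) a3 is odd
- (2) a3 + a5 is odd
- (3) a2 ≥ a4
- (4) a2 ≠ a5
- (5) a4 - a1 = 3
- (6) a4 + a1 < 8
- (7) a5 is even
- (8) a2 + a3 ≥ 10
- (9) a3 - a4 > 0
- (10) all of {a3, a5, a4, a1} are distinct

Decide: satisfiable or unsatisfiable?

The assignment a1 = 1, a2 = 5, a3 = 5, a4 = 4, a5 = 2 works:
  constraint 5 holds since a4 - a1 = 3.
  constraint 6 holds since a4 + a1 = 5.
The rest check out directly.

Satisfiable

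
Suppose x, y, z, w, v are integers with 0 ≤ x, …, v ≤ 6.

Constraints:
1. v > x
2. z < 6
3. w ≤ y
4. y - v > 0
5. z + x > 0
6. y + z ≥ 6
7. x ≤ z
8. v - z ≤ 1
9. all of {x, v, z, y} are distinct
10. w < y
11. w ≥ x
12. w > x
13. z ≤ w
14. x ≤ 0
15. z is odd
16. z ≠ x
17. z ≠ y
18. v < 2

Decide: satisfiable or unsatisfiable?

The assignment x = 0, y = 4, z = 3, w = 3, v = 1 works:
  constraint 4 holds since y - v = 3.
  constraint 5 holds since z + x = 3.
  constraint 6 holds since y + z = 7.
The rest check out directly.

Satisfiable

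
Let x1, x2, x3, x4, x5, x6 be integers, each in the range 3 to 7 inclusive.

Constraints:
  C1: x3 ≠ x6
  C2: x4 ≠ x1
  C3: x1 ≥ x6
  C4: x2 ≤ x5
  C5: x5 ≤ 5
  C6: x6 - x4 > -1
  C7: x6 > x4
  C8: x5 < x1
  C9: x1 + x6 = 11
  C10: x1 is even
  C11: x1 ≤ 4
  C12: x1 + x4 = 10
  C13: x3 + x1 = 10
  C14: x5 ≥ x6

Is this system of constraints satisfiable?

From constraint 11: x1 ≤ 4. From constraints 5 and 14: x6 ≤ x5 ≤ 5. Hence x1 + x6 ≤ 9. But constraint 9 requires x1 + x6 = 11, and 11 > 9. Contradiction.

Unsatisfiable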